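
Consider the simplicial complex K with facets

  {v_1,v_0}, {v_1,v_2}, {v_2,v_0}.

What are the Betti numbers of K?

Order the vertices as v_0 < v_1 < v_2. Listing each simplex with vertices in this order, K has dimension 1 with simplices:

  0-simplices (3): [v_0], [v_1], [v_2]
  1-simplices (3): [v_0,v_1], [v_0,v_2], [v_1,v_2]

Hence C_0 ≅ Z^3, C_1 ≅ Z^3.

The boundary map ∂_1: C_1 → C_0 is given by ∂[p,q] = [q] − [p]. For instance
  ∂[v_1,v_2] = [v_2] − [v_1].
As a 3×3 matrix over Z this has rank 2, with invariant factors (1,1).

Now H_k = ker ∂_k / im ∂_{k+1}, so:

  H_0: rank C_0 − rank ∂_1 = 3 − 2 = 1, and the invariant factors of ∂_1 are all 1, so H_0 ≅ Z.
  H_1: rank ker ∂_1 − rank ∂_2 = (3 − 2) − 0 = 1, and there is no ∂_2, so H_1 ≅ Z.

As a check, the Euler characteristic is 3 − 3 = 0, which agrees with 1 − 1 = 0.
(K is a triangulation of the circle S^1.)

Hence the Betti numbers are b_0 = 1, b_1 = 1.

b_0 = 1, b_1 = 1.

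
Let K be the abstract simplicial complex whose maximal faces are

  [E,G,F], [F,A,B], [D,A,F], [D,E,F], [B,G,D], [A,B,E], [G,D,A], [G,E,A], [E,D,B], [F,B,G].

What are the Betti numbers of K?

b_0 = 1, b_1 = 0, b_2 = 0.

Fix the vertex order A < B < D < E < F < G and write every simplex with vertices in increasing order. Then dim K = 2 and the simplices of K are:

  0-simplices (6): A, B, D, E, F, G
  1-simplices (15): AB, AD, AE, AF, AG, BD, BE, BF, BG, DE, DF, DG, EF, EG, FG
  2-simplices (10): ABE, ABF, ADF, ADG, AEG, BDE, BDG, BFG, DEF, EFG

giving chain groups C_0 ≅ Z^6, C_1 ≅ Z^15, C_2 ≅ Z^10.

Boundary ∂_1: C_1 → C_0 is given by ∂[p,q] = [q] − [p]. For instance
  ∂BF = F − B.
The resulting 6×15 matrix has rank 5, and its Smith normal form has invariant factors (1,1,1,1,1).

Boundary ∂_2: C_2 → C_1 maps a triangle to the signed sum of its edges. For instance
  ∂BDE = DE − BE + BD,
  ∂BDG = DG − BG + BD.
As a 15×10 matrix over Z this has rank 10, with invariant factors (1,1,1,1,1,1,1,1,1,2).

Reading off H_k = ker ∂_k / im ∂_{k+1}:

  H_0: rank C_0 − rank ∂_1 = 6 − 5 = 1, and the invariant factors of ∂_1 are all 1, so H_0 = Z.
  H_1: rank ker ∂_1 − rank ∂_2 = (15 − 5) − 10 = 0, and ∂_2 has invariant factor 2 > 1, so H_1 = Z/2.
  H_2: rank ker ∂_2 − rank ∂_3 = (10 − 10) − 0 = 0, and there is no ∂_3, so H_2 = 0.

As a check, the Euler characteristic is 6 − 15 + 10 = 1, which agrees with 1 − 0 + 0 = 1.

Hence the Betti numbers are b_0 = 1, b_1 = 0, b_2 = 0.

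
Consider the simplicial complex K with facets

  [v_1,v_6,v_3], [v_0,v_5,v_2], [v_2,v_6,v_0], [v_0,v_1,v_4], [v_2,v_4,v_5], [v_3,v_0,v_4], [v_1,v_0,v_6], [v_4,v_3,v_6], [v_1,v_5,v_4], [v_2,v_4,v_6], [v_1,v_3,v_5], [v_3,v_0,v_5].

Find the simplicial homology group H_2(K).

K has 7 vertices, 18 edges, 12 triangles.
rank ∂_2 = 12, rank ∂_3 = 0 ⇒ b_2 = 12 − 12 − 0 = 0. So H_2 = 0.

H_2 ≅ 0.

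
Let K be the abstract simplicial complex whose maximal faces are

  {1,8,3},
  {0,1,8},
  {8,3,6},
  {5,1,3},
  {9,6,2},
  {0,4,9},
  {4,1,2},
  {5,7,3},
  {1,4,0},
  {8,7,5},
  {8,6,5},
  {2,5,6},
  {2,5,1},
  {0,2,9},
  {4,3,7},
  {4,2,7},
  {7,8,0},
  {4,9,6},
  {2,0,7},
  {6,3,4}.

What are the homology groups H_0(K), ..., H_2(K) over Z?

Fix the vertex order 0 < 1 < 2 < 3 < 4 < 5 < 6 < 7 < 8 < 9 and write every simplex with vertices in increasing order. Then dim K = 2 and the simplices of K are:

  0-simplices (10): [0], [1], [2], [3], [4], [5], [6], [7], [8], [9]
  1-simplices (30): (30 of them)
  2-simplices (20): (20 of them)

Hence C_0 ≅ Z^10, C_1 ≅ Z^30, C_2 ≅ Z^20.

The boundary map ∂_1: C_1 → C_0 sends each edge [p,q] (with p < q) to q − p. For instance
  ∂[1,5] = [5] − [1].
The resulting 10×30 matrix has rank 9, and its Smith normal form has invariant factors (1,1,1,1,1,1,1,1,1).

Boundary ∂_2: C_2 → C_1 maps a triangle to the signed sum of its edges. For instance
  ∂[3,6,8] = [6,8] − [3,8] + [3,6],
  ∂[3,5,7] = [5,7] − [3,7] + [3,5].
As a 30×20 matrix over Z this has rank 20, with invariant factors (1,1,1,1,1,1,1,1,1,1,1,1,1,1,1,1,1,1,1,2).

From H_k ≅ ker(∂_k) / im(∂_{k+1}) we obtain:

  H_0: rank C_0 − rank ∂_1 = 10 − 9 = 1, and the invariant factors of ∂_1 are all 1, so H_0 = Z.
  H_1: rank ker ∂_1 − rank ∂_2 = (30 − 9) − 20 = 1, and ∂_2 has invariant factor 2 > 1, so H_1 = Z ⊕ Z/2.
  H_2: rank ker ∂_2 − rank ∂_3 = (20 − 20) − 0 = 0, and there is no ∂_3, so H_2 = 0.

H_0 ≅ Z,  H_1 ≅ Z ⊕ Z/2,  H_2 = 0.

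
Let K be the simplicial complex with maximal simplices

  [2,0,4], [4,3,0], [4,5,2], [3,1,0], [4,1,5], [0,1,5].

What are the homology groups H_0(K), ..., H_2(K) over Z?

H_0 = Z,  H_1 = Z,  H_2 = 0.

We work with the vertex ordering 0 < 1 < 2 < 3 < 4 < 5. The simplices of K, each written with vertices in increasing order, are:

  0-simplices (6): [0], [1], [2], [3], [4], [5]
  1-simplices (12): [0,1], [0,2], [0,3], [0,4], [0,5], [1,3], [1,4], [1,5], [2,4], [2,5], [3,4], [4,5]
  2-simplices (6): [0,1,3], [0,1,5], [0,2,4], [0,3,4], [1,4,5], [2,4,5]

giving chain groups C_0 ≅ Z^6, C_1 ≅ Z^12, C_2 ≅ Z^6.

The boundary map ∂_1: C_1 → C_0 maps an edge to its endpoints' difference, ∂[p,q] = q − p.
As a 6×12 matrix over Z this has rank 5, with invariant factors (1,1,1,1,1).

∂_2: C_2 → C_1 maps a triangle to the signed sum of its edges. For instance
  ∂[0,2,4] = [2,4] − [0,4] + [0,2],
  ∂[0,1,3] = [1,3] − [0,3] + [0,1].
The resulting 12×6 matrix has rank 6, and its Smith normal form has invariant factors (1,1,1,1,1,1).

Reading off H_k = ker ∂_k / im ∂_{k+1}:

  H_0: rank C_0 − rank ∂_1 = 6 − 5 = 1, and the invariant factors of ∂_1 are all 1, so H_0 ≅ Z.
  H_1: rank ker ∂_1 − rank ∂_2 = (12 − 5) − 6 = 1, and the invariant factors of ∂_2 are all 1, so H_1 ≅ Z.
  H_2: rank ker ∂_2 − rank ∂_3 = (6 − 6) − 0 = 0, and there is no ∂_3, so H_2 ≅ 0.

(K is a triangulation of the cylinder S^1 x I.)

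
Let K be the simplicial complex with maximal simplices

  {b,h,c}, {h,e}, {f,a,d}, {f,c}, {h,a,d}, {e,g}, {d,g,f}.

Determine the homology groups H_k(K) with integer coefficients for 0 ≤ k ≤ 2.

K has 8 vertices, 13 edges, 4 triangles.
rank ∂_0 = 0, rank ∂_1 = 7 ⇒ b_0 = 8 − 0 − 7 = 1; all invariant factors of ∂_1 are 1 so no torsion. So H_0 ≅ Z.
rank ∂_1 = 7, rank ∂_2 = 4 ⇒ b_1 = 13 − 7 − 4 = 2; all invariant factors of ∂_2 are 1 so no torsion. So H_1 ≅ Z^2.
rank ∂_2 = 4, rank ∂_3 = 0 ⇒ b_2 = 4 − 4 − 0 = 0. So H_2 ≅ 0.

H_0 ≅ Z,  H_1 ≅ Z^2,  H_2 = 0.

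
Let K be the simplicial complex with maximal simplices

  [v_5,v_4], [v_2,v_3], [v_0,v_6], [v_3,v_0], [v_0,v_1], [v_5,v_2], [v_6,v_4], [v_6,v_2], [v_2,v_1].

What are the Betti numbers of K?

Fix the vertex order v_0 < v_1 < v_2 < v_3 < v_4 < v_5 < v_6 and write every simplex with vertices in increasing order. Then dim K = 1 and the simplices of K are:

  0-simplices (7): [v_0], [v_1], [v_2], [v_3], [v_4], [v_5], [v_6]
  1-simplices (9): [v_0,v_1], [v_0,v_3], [v_0,v_6], [v_1,v_2], [v_2,v_3], [v_2,v_5], [v_2,v_6], [v_4,v_5], [v_4,v_6]

giving chain groups C_0 ≅ Z^7, C_1 ≅ Z^9.

∂_1: C_1 → C_0 is given by ∂[p,q] = [q] − [p]. For instance
  ∂[v_4,v_5] = [v_5] − [v_4].
The 7×9 boundary matrix has rank 6 and Smith normal form diag(1,1,1,1,1,1).

Computing H_k = (kernel of ∂_k) / (image of ∂_{k+1}):

  H_0: rank C_0 − rank ∂_1 = 7 − 6 = 1, and the invariant factors of ∂_1 are all 1, so H_0 ≅ Z.
  H_1: rank ker ∂_1 − rank ∂_2 = (9 − 6) − 0 = 3, and there is no ∂_2, so H_1 ≅ Z^3.

As a check, the Euler characteristic is 7 − 9 = -2, which agrees with 1 − 3 = -2.

Hence the Betti numbers are b_0 = 1, b_1 = 3.

b_0 = 1, b_1 = 3.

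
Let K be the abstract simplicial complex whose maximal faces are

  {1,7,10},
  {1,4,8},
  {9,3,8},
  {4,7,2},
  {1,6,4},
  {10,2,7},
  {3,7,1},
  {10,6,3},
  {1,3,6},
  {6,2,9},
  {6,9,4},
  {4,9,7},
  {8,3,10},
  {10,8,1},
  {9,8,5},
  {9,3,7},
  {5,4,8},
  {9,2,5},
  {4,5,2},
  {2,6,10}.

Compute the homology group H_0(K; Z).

K has 10 vertices, 30 edges, 20 triangles.
rank ∂_0 = 0, rank ∂_1 = 9 ⇒ b_0 = 10 − 0 − 9 = 1; all invariant factors of ∂_1 are 1 so no torsion. So H_0 = Z.

H_0 = Z.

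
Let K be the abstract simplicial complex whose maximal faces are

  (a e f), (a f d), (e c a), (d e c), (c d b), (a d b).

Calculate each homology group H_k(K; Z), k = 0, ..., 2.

H_0 ≅ Z,  H_1 ≅ Z,  H_2 = 0.

Order the vertices as a < b < c < d < e < f. Listing each simplex with vertices in this order, K has dimension 2 with simplices:

  0-simplices (6): a, b, c, d, e, f
  1-simplices (12): ab, ac, ad, ae, af, bc, bd, cd, ce, de, df, ef
  2-simplices (6): abd, ace, adf, aef, bcd, cde

giving chain groups C_0 ≅ Z^6, C_1 ≅ Z^12, C_2 ≅ Z^6.

The boundary map ∂_1: C_1 → C_0 sends each edge [p,q] (with p < q) to q − p. For instance
  ∂ac = c − a.
The 6×12 boundary matrix has rank 5 and Smith normal form diag(1,1,1,1,1).

The boundary map ∂_2: C_2 → C_1 maps a triangle to the signed sum of its edges. For instance
  ∂adf = df − af + ad,
  ∂cde = de − ce + cd.
This gives a 12×6 integer matrix of rank 6; reducing to Smith normal form yields diagonal entries (1,1,1,1,1,1).

From H_k ≅ ker(∂_k) / im(∂_{k+1}) we obtain:

  H_0: rank C_0 − rank ∂_1 = 6 − 5 = 1, and the invariant factors of ∂_1 are all 1, so H_0 = Z.
  H_1: rank ker ∂_1 − rank ∂_2 = (12 − 5) − 6 = 1, and the invariant factors of ∂_2 are all 1, so H_1 = Z.
  H_2: rank ker ∂_2 − rank ∂_3 = (6 − 6) − 0 = 0, and there is no ∂_3, so H_2 = 0.

(K is a triangulation of the cylinder S^1 x I.)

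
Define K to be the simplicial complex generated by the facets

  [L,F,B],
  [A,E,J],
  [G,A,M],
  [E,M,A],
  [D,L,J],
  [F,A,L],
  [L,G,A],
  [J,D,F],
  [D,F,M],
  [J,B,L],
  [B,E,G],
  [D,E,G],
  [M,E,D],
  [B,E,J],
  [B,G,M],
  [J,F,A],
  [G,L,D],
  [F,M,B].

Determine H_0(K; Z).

We work with the vertex ordering A < B < D < E < F < G < J < L < M. The simplices of K, each written with vertices in increasing order, are:

  0-simplices (9): A, B, D, E, F, G, J, L, M
  1-simplices (27): AE, AF, AG, AJ, AL, AM, BE, BF, BG, BJ, BL, BM, DE, DF, DG, DJ, DL, DM, EG, EJ, EM, FJ, FL, FM, GL, GM, JL
  2-simplices (18): AEJ, AEM, AFJ, AFL, AGL, AGM, BEG, BEJ, BFL, BFM, BGM, BJL, DEG, DEM, DFJ, DFM, DGL, DJL

Hence C_0 ≅ Z^9, C_1 ≅ Z^27, C_2 ≅ Z^18.

The boundary map ∂_1: C_1 → C_0 sends each edge [p,q] (with p < q) to q − p. For instance
  ∂BL = L − B.
As a 9×27 matrix over Z this has rank 8, with invariant factors (1,1,1,1,1,1,1,1).

Boundary ∂_2: C_2 → C_1 acts by ∂[p,q,r] = [q,r] − [p,r] + [p,q]. For instance
  ∂AEJ = EJ − AJ + AE,
  ∂BEJ = EJ − BJ + BE.
As a 27×18 matrix over Z this has rank 18, with invariant factors (1,1,1,1,1,1,1,1,1,1,1,1,1,1,1,1,1,2).

Computing H_k = (kernel of ∂_k) / (image of ∂_{k+1}):

  H_0: rank C_0 − rank ∂_1 = 9 − 8 = 1, and the invariant factors of ∂_1 are all 1, so H_0 = Z.

H_0 = Z.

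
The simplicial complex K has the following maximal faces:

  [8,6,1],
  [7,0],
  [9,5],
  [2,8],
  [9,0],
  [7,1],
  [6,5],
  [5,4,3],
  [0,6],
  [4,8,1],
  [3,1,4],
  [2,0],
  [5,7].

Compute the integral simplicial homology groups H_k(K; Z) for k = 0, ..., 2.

Take the total order 0 < 1 < 2 < 3 < 4 < 5 < 6 < 7 < 8 < 9 on the vertex set. Then K (dimension 2) consists of the simplices:

  0-simplices (10): [0], [1], [2], [3], [4], [5], [6], [7], [8], [9]
  1-simplices (18): [0,2], [0,6], [0,7], [0,9], [1,3], [1,4], [1,6], [1,7], [1,8], [2,8], [3,4], [3,5], [4,5], [4,8], [5,6], [5,7], [5,9], [6,8]
  2-simplices (4): [1,3,4], [1,4,8], [1,6,8], [3,4,5]

giving chain groups C_0 ≅ Z^10, C_1 ≅ Z^18, C_2 ≅ Z^4.

Boundary ∂_1: C_1 → C_0 maps an edge to its endpoints' difference, ∂[p,q] = q − p.
The 10×18 boundary matrix has rank 9 and Smith normal form diag(1,1,1,1,1,1,1,1,1).

∂_2: C_2 → C_1 acts by ∂[p,q,r] = [q,r] − [p,r] + [p,q]. For instance
  ∂[1,3,4] = [3,4] − [1,4] + [1,3],
  ∂[3,4,5] = [4,5] − [3,5] + [3,4].
The 18×4 boundary matrix has rank 4 and Smith normal form diag(1,1,1,1).

From H_k ≅ ker(∂_k) / im(∂_{k+1}) we obtain:

  H_0: rank C_0 − rank ∂_1 = 10 − 9 = 1, and the invariant factors of ∂_1 are all 1, so H_0 = Z.
  H_1: rank ker ∂_1 − rank ∂_2 = (18 − 9) − 4 = 5, and the invariant factors of ∂_2 are all 1, so H_1 = Z^5.
  H_2: rank ker ∂_2 − rank ∂_3 = (4 − 4) − 0 = 0, and there is no ∂_3, so H_2 = 0.

H_0 ≅ Z,  H_1 ≅ Z^5,  H_2 = 0.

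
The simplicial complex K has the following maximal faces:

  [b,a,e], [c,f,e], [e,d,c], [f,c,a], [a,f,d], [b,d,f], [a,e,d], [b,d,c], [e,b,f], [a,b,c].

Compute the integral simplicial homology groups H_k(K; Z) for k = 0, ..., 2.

Take the total order a < b < c < d < e < f on the vertex set. Then K (dimension 2) consists of the simplices:

  0-simplices (6): a, b, c, d, e, f
  1-simplices (15): ab, ac, ad, ae, af, bc, bd, be, bf, cd, ce, cf, de, df, ef
  2-simplices (10): abc, abe, acf, ade, adf, bcd, bdf, bef, cde, cef

Hence C_0 ≅ Z^6, C_1 ≅ Z^15, C_2 ≅ Z^10.

Boundary ∂_1: C_1 → C_0 maps an edge to its endpoints' difference, ∂[p,q] = q − p. For instance
  ∂be = e − b.
The resulting 6×15 matrix has rank 5, and its Smith normal form has invariant factors (1,1,1,1,1).

∂_2: C_2 → C_1 maps a triangle to the signed sum of its edges. For instance
  ∂bcd = cd − bd + bc,
  ∂cef = ef − cf + ce.
The 15×10 boundary matrix has rank 10 and Smith normal form diag(1,1,1,1,1,1,1,1,1,2).

Reading off H_k = ker ∂_k / im ∂_{k+1}:

  H_0: rank C_0 − rank ∂_1 = 6 − 5 = 1, and the invariant factors of ∂_1 are all 1, so H_0 = Z.
  H_1: rank ker ∂_1 − rank ∂_2 = (15 − 5) − 10 = 0, and ∂_2 has invariant factor 2 > 1, so H_1 = Z/2.
  H_2: rank ker ∂_2 − rank ∂_3 = (10 − 10) − 0 = 0, and there is no ∂_3, so H_2 = 0.

H_0 = Z,  H_1 = Z/2,  H_2 = 0.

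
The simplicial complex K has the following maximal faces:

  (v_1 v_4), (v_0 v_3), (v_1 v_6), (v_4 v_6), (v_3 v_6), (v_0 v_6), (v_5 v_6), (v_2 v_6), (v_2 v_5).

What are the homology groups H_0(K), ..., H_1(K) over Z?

Order the vertices as v_0 < v_1 < v_2 < v_3 < v_4 < v_5 < v_6. Listing each simplex with vertices in this order, K has dimension 1 with simplices:

  0-simplices (7): [v_0], [v_1], [v_2], [v_3], [v_4], [v_5], [v_6]
  1-simplices (9): [v_0,v_3], [v_0,v_6], [v_1,v_4], [v_1,v_6], [v_2,v_5], [v_2,v_6], [v_3,v_6], [v_4,v_6], [v_5,v_6]

giving chain groups C_0 ≅ Z^7, C_1 ≅ Z^9.

The boundary map ∂_1: C_1 → C_0 is given by ∂[p,q] = [q] − [p]. For instance
  ∂[v_4,v_6] = [v_6] − [v_4].
This gives a 7×9 integer matrix of rank 6; reducing to Smith normal form yields diagonal entries (1,1,1,1,1,1).

Reading off H_k = ker ∂_k / im ∂_{k+1}:

  H_0: rank C_0 − rank ∂_1 = 7 − 6 = 1, and the invariant factors of ∂_1 are all 1, so H_0 = Z.
  H_1: rank ker ∂_1 − rank ∂_2 = (9 − 6) − 0 = 3, and there is no ∂_2, so H_1 = Z^3.

H_0 ≅ Z,  H_1 ≅ Z^3.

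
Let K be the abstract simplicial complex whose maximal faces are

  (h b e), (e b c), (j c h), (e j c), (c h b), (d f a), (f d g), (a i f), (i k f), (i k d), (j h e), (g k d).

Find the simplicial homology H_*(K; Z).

H_0 = Z^2,  H_1 = Z,  H_2 = Z.

K has 11 vertices, 21 edges, 12 triangles.
rank ∂_0 = 0, rank ∂_1 = 9 ⇒ b_0 = 11 − 0 − 9 = 2; all invariant factors of ∂_1 are 1 so no torsion. So H_0 = Z^2.
rank ∂_1 = 9, rank ∂_2 = 11 ⇒ b_1 = 21 − 9 − 11 = 1; all invariant factors of ∂_2 are 1 so no torsion. So H_1 = Z.
rank ∂_2 = 11, rank ∂_3 = 0 ⇒ b_2 = 12 − 11 − 0 = 1. So H_2 = Z.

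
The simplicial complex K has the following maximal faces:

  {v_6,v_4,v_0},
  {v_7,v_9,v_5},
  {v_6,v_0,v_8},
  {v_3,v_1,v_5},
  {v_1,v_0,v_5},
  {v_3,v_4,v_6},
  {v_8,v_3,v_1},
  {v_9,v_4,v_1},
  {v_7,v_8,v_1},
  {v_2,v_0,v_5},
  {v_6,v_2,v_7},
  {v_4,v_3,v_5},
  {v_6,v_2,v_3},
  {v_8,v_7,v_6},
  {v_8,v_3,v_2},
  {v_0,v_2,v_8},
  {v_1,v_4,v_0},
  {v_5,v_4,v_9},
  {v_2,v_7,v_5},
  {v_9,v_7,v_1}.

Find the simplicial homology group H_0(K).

H_0 = Z.

Take the total order v_0 < v_1 < v_2 < v_3 < v_4 < v_5 < v_6 < v_7 < v_8 < v_9 on the vertex set. Then K (dimension 2) consists of the simplices:

  0-simplices (10): [v_0], [v_1], [v_2], [v_3], [v_4], [v_5], [v_6], [v_7], [v_8], [v_9]
  1-simplices (30): (30 of them)
  2-simplices (20): (20 of them)

Hence C_0 ≅ Z^10, C_1 ≅ Z^30, C_2 ≅ Z^20.

Boundary ∂_1: C_1 → C_0 maps an edge to its endpoints' difference, ∂[p,q] = q − p.
The resulting 10×30 matrix has rank 9, and its Smith normal form has invariant factors (1,1,1,1,1,1,1,1,1).

∂_2: C_2 → C_1 acts by ∂[p,q,r] = [q,r] − [p,r] + [p,q]. For instance
  ∂[v_5,v_7,v_9] = [v_7,v_9] − [v_5,v_9] + [v_5,v_7],
  ∂[v_6,v_7,v_8] = [v_7,v_8] − [v_6,v_8] + [v_6,v_7].
The 30×20 boundary matrix has rank 20 and Smith normal form diag(1,1,1,1,1,1,1,1,1,1,1,1,1,1,1,1,1,1,1,2).

Now H_k = ker ∂_k / im ∂_{k+1}, so:

  H_0: rank C_0 − rank ∂_1 = 10 − 9 = 1, and the invariant factors of ∂_1 are all 1, so H_0 ≅ Z.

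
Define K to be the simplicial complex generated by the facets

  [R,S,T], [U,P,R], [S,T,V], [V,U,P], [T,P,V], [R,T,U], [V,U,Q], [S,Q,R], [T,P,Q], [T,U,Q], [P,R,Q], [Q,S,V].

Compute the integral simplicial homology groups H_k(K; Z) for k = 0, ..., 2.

H_0 ≅ Z,  H_1 ≅ Z/2,  H_2 = 0.

Fix the vertex order P < Q < R < S < T < U < V and write every simplex with vertices in increasing order. Then dim K = 2 and the simplices of K are:

  0-simplices (7): P, Q, R, S, T, U, V
  1-simplices (18): PQ, PR, PT, PU, PV, QR, QS, QT, QU, QV, RS, RT, RU, ST, SV, TU, TV, UV
  2-simplices (12): PQR, PQT, PRU, PTV, PUV, QRS, QSV, QTU, QUV, RST, RTU, STV

Hence C_0 ≅ Z^7, C_1 ≅ Z^18, C_2 ≅ Z^12.

∂_1: C_1 → C_0 is given by ∂[p,q] = [q] − [p]. For instance
  ∂UV = V − U.
This gives a 7×18 integer matrix of rank 6; reducing to Smith normal form yields diagonal entries (1,1,1,1,1,1).

Boundary ∂_2: C_2 → C_1 maps a triangle to the signed sum of its edges. For instance
  ∂QUV = UV − QV + QU,
  ∂PUV = UV − PV + PU.
The 18×12 boundary matrix has rank 12 and Smith normal form diag(1,1,1,1,1,1,1,1,1,1,1,2).

From H_k ≅ ker(∂_k) / im(∂_{k+1}) we obtain:

  H_0: rank C_0 − rank ∂_1 = 7 − 6 = 1, and the invariant factors of ∂_1 are all 1, so H_0 = Z.
  H_1: rank ker ∂_1 − rank ∂_2 = (18 − 6) − 12 = 0, and ∂_2 has invariant factor 2 > 1, so H_1 = Z/2.
  H_2: rank ker ∂_2 − rank ∂_3 = (12 − 12) − 0 = 0, and there is no ∂_3, so H_2 = 0.

As a check, the Euler characteristic is 7 − 18 + 12 = 1, which agrees with 1 − 0 + 0 = 1.
(K is a triangulation of the real projective plane RP^2.)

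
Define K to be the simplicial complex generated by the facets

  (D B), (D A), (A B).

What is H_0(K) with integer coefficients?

Order the vertices as A < B < D. Listing each simplex with vertices in this order, K has dimension 1 with simplices:

  0-simplices (3): A, B, D
  1-simplices (3): AB, AD, BD

giving chain groups C_0 ≅ Z^3, C_1 ≅ Z^3.

The boundary map ∂_1: C_1 → C_0 maps an edge to its endpoints' difference, ∂[p,q] = q − p. For instance
  ∂AD = D − A.
This gives a 3×3 integer matrix of rank 2; reducing to Smith normal form yields diagonal entries (1,1).

Computing H_k = (kernel of ∂_k) / (image of ∂_{k+1}):

  H_0: rank C_0 − rank ∂_1 = 3 − 2 = 1, and the invariant factors of ∂_1 are all 1, so H_0 = Z.

H_0 ≅ Z.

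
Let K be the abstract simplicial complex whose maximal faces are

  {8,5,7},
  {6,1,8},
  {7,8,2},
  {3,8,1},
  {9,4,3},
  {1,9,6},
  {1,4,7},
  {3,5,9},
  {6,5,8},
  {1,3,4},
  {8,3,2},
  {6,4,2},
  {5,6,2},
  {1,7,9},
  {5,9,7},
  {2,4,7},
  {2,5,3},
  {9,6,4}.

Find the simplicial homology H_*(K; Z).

H_0 = Z,  H_1 = Z ⊕ Z/2Z,  H_2 = 0.

Order the vertices as 1 < 2 < 3 < 4 < 5 < 6 < 7 < 8 < 9. Listing each simplex with vertices in this order, K has dimension 2 with simplices:

  0-simplices (9): [1], [2], [3], [4], [5], [6], [7], [8], [9]
  1-simplices (27): (27 of them)
  2-simplices (18): [1,3,4], [1,3,8], [1,4,7], [1,6,8], [1,6,9], [1,7,9], [2,3,5], [2,3,8], [2,4,6], [2,4,7], [2,5,6], [2,7,8], [3,4,9], [3,5,9], [4,6,9], [5,6,8], [5,7,8], [5,7,9]

giving chain groups C_0 ≅ Z^9, C_1 ≅ Z^27, C_2 ≅ Z^18.

The boundary map ∂_1: C_1 → C_0 is given by ∂[p,q] = [q] − [p]. For instance
  ∂[1,6] = [6] − [1].
The resulting 9×27 matrix has rank 8, and its Smith normal form has invariant factors (1,1,1,1,1,1,1,1).

Boundary ∂_2: C_2 → C_1 maps a triangle to the signed sum of its edges. For instance
  ∂[1,6,9] = [6,9] − [1,9] + [1,6],
  ∂[1,4,7] = [4,7] − [1,7] + [1,4].
As a 27×18 matrix over Z this has rank 18, with invariant factors (1,1,1,1,1,1,1,1,1,1,1,1,1,1,1,1,1,2).

Reading off H_k = ker ∂_k / im ∂_{k+1}:

  H_0: rank C_0 − rank ∂_1 = 9 − 8 = 1, and the invariant factors of ∂_1 are all 1, so H_0 = Z.
  H_1: rank ker ∂_1 − rank ∂_2 = (27 − 8) − 18 = 1, and ∂_2 has invariant factor 2 > 1, so H_1 = Z ⊕ Z/2Z.
  H_2: rank ker ∂_2 − rank ∂_3 = (18 − 18) − 0 = 0, and there is no ∂_3, so H_2 = 0.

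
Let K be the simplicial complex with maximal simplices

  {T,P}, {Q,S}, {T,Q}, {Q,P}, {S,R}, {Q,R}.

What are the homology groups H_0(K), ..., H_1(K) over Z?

H_0 ≅ Z,  H_1 ≅ Z^2.

Order the vertices as P < Q < R < S < T. Listing each simplex with vertices in this order, K has dimension 1 with simplices:

  0-simplices (5): P, Q, R, S, T
  1-simplices (6): PQ, PT, QR, QS, QT, RS

giving chain groups C_0 ≅ Z^5, C_1 ≅ Z^6.

The boundary map ∂_1: C_1 → C_0 is given by ∂[p,q] = [q] − [p]. For instance
  ∂QR = R − Q.
This gives a 5×6 integer matrix of rank 4; reducing to Smith normal form yields diagonal entries (1,1,1,1).

Reading off H_k = ker ∂_k / im ∂_{k+1}:

  H_0: rank C_0 − rank ∂_1 = 5 − 4 = 1, and the invariant factors of ∂_1 are all 1, so H_0 = Z.
  H_1: rank ker ∂_1 − rank ∂_2 = (6 − 4) − 0 = 2, and there is no ∂_2, so H_1 = Z^2.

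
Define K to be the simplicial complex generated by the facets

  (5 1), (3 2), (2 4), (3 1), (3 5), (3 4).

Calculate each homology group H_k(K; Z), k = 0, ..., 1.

Fix the vertex order 1 < 2 < 3 < 4 < 5 and write every simplex with vertices in increasing order. Then dim K = 1 and the simplices of K are:

  0-simplices (5): [1], [2], [3], [4], [5]
  1-simplices (6): [1,3], [1,5], [2,3], [2,4], [3,4], [3,5]

so the chain groups are C_0 ≅ Z^5, C_1 ≅ Z^6.

Boundary ∂_1: C_1 → C_0 sends each edge [p,q] (with p < q) to q − p.
This gives a 5×6 integer matrix of rank 4; reducing to Smith normal form yields diagonal entries (1,1,1,1).

Computing H_k = (kernel of ∂_k) / (image of ∂_{k+1}):

  H_0: rank C_0 − rank ∂_1 = 5 − 4 = 1, and the invariant factors of ∂_1 are all 1, so H_0 ≅ Z.
  H_1: rank ker ∂_1 − rank ∂_2 = (6 − 4) − 0 = 2, and there is no ∂_2, so H_1 ≅ Z^2.

As a check, the Euler characteristic is 5 − 6 = -1, which agrees with 1 − 2 = -1.

H_0 = Z,  H_1 = Z^2.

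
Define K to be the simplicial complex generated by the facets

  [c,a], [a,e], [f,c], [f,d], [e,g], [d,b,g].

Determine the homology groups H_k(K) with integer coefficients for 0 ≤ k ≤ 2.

H_0 ≅ Z,  H_1 ≅ Z,  H_2 = 0.

K has 7 vertices, 8 edges, 1 triangle.
rank ∂_0 = 0, rank ∂_1 = 6 ⇒ b_0 = 7 − 0 − 6 = 1; all invariant factors of ∂_1 are 1 so no torsion. So H_0 = Z.
rank ∂_1 = 6, rank ∂_2 = 1 ⇒ b_1 = 8 − 6 − 1 = 1; all invariant factors of ∂_2 are 1 so no torsion. So H_1 = Z.
rank ∂_2 = 1, rank ∂_3 = 0 ⇒ b_2 = 1 − 1 − 0 = 0. So H_2 = 0.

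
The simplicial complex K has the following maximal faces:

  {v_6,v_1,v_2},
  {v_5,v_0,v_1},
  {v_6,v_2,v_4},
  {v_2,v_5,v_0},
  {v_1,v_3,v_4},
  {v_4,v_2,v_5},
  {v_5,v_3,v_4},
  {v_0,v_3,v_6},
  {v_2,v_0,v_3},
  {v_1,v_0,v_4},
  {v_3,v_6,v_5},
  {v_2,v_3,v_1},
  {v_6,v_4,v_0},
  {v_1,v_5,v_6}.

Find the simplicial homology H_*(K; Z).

Fix the vertex order v_0 < v_1 < v_2 < v_3 < v_4 < v_5 < v_6 and write every simplex with vertices in increasing order. Then dim K = 2 and the simplices of K are:

  0-simplices (7): [v_0], [v_1], [v_2], [v_3], [v_4], [v_5], [v_6]
  1-simplices (21): (21 of them)
  2-simplices (14): (14 of them)

giving chain groups C_0 ≅ Z^7, C_1 ≅ Z^21, C_2 ≅ Z^14.

The boundary map ∂_1: C_1 → C_0 sends each edge [p,q] (with p < q) to q − p.
The resulting 7×21 matrix has rank 6, and its Smith normal form has invariant factors (1,1,1,1,1,1).

Boundary ∂_2: C_2 → C_1 sends each 2-simplex [p,q,r] to [q,r] − [p,r] + [p,q]. For instance
  ∂[v_1,v_5,v_6] = [v_5,v_6] − [v_1,v_6] + [v_1,v_5],
  ∂[v_1,v_2,v_3] = [v_2,v_3] − [v_1,v_3] + [v_1,v_2].
The resulting 21×14 matrix has rank 13, and its Smith normal form has invariant factors (1,1,1,1,1,1,1,1,1,1,1,1,1).

Now H_k = ker ∂_k / im ∂_{k+1}, so:

  H_0: rank C_0 − rank ∂_1 = 7 − 6 = 1, and the invariant factors of ∂_1 are all 1, so H_0 ≅ Z.
  H_1: rank ker ∂_1 − rank ∂_2 = (21 − 6) − 13 = 2, and the invariant factors of ∂_2 are all 1, so H_1 ≅ Z^2.
  H_2: rank ker ∂_2 − rank ∂_3 = (14 − 13) − 0 = 1, and there is no ∂_3, so H_2 ≅ Z.

As a check, the Euler characteristic is 7 − 21 + 14 = 0, which agrees with 1 − 2 + 1 = 0.
(K is a triangulation of the torus T^2.)

H_0 = Z,  H_1 = Z^2,  H_2 = Z.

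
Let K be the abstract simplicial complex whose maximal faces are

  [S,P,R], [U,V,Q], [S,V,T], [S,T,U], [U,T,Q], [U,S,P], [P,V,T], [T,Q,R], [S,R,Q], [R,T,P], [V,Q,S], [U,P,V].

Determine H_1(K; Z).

H_1 ≅ Z/2.

Order the vertices as P < Q < R < S < T < U < V. Listing each simplex with vertices in this order, K has dimension 2 with simplices:

  0-simplices (7): P, Q, R, S, T, U, V
  1-simplices (18): PR, PS, PT, PU, PV, QR, QS, QT, QU, QV, RS, RT, ST, SU, SV, TU, TV, UV
  2-simplices (12): PRS, PRT, PSU, PTV, PUV, QRS, QRT, QSV, QTU, QUV, STU, STV

giving chain groups C_0 ≅ Z^7, C_1 ≅ Z^18, C_2 ≅ Z^12.

The boundary map ∂_1: C_1 → C_0 maps an edge to its endpoints' difference, ∂[p,q] = q − p.
As a 7×18 matrix over Z this has rank 6, with invariant factors (1,1,1,1,1,1).

Boundary ∂_2: C_2 → C_1 sends each 2-simplex [p,q,r] to [q,r] − [p,r] + [p,q]. For instance
  ∂QUV = UV − QV + QU,
  ∂STV = TV − SV + ST.
As a 18×12 matrix over Z this has rank 12, with invariant factors (1,1,1,1,1,1,1,1,1,1,1,2).

Now H_k = ker ∂_k / im ∂_{k+1}, so:

  H_1: rank ker ∂_1 − rank ∂_2 = (18 − 6) − 12 = 0, and ∂_2 has invariant factor 2 > 1, so H_1 = Z/2.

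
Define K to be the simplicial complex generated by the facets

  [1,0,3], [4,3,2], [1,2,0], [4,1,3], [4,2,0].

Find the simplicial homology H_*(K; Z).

We work with the vertex ordering 0 < 1 < 2 < 3 < 4. The simplices of K, each written with vertices in increasing order, are:

  0-simplices (5): [0], [1], [2], [3], [4]
  1-simplices (10): [0,1], [0,2], [0,3], [0,4], [1,2], [1,3], [1,4], [2,3], [2,4], [3,4]
  2-simplices (5): [0,1,2], [0,1,3], [0,2,4], [1,3,4], [2,3,4]

Hence C_0 ≅ Z^5, C_1 ≅ Z^10, C_2 ≅ Z^5.

∂_1: C_1 → C_0 maps an edge to its endpoints' difference, ∂[p,q] = q − p.
The resulting 5×10 matrix has rank 4, and its Smith normal form has invariant factors (1,1,1,1).

The boundary map ∂_2: C_2 → C_1 acts by ∂[p,q,r] = [q,r] − [p,r] + [p,q]. For instance
  ∂[2,3,4] = [3,4] − [2,4] + [2,3],
  ∂[1,3,4] = [3,4] − [1,4] + [1,3].
The 10×5 boundary matrix has rank 5 and Smith normal form diag(1,1,1,1,1).

Reading off H_k = ker ∂_k / im ∂_{k+1}:

  H_0: rank C_0 − rank ∂_1 = 5 − 4 = 1, and the invariant factors of ∂_1 are all 1, so H_0 ≅ Z.
  H_1: rank ker ∂_1 − rank ∂_2 = (10 − 4) − 5 = 1, and the invariant factors of ∂_2 are all 1, so H_1 ≅ Z.
  H_2: rank ker ∂_2 − rank ∂_3 = (5 − 5) − 0 = 0, and there is no ∂_3, so H_2 ≅ 0.

H_0 = Z,  H_1 = Z,  H_2 = 0.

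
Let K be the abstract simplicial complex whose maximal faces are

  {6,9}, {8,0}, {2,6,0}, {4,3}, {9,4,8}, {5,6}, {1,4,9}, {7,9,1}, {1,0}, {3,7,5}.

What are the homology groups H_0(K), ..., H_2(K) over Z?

H_0 = Z,  H_1 = Z^4,  H_2 = 0.

K has 10 vertices, 18 edges, 5 triangles.
rank ∂_0 = 0, rank ∂_1 = 9 ⇒ b_0 = 10 − 0 − 9 = 1; all invariant factors of ∂_1 are 1 so no torsion. So H_0 ≅ Z.
rank ∂_1 = 9, rank ∂_2 = 5 ⇒ b_1 = 18 − 9 − 5 = 4; all invariant factors of ∂_2 are 1 so no torsion. So H_1 ≅ Z^4.
rank ∂_2 = 5, rank ∂_3 = 0 ⇒ b_2 = 5 − 5 − 0 = 0. So H_2 ≅ 0.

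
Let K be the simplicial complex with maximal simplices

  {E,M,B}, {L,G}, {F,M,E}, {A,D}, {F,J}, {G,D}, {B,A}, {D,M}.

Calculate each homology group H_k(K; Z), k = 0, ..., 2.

K has 9 vertices, 11 edges, 2 triangles.
rank ∂_0 = 0, rank ∂_1 = 8 ⇒ b_0 = 9 − 0 − 8 = 1; all invariant factors of ∂_1 are 1 so no torsion. So H_0 ≅ Z.
rank ∂_1 = 8, rank ∂_2 = 2 ⇒ b_1 = 11 − 8 − 2 = 1; all invariant factors of ∂_2 are 1 so no torsion. So H_1 ≅ Z.
rank ∂_2 = 2, rank ∂_3 = 0 ⇒ b_2 = 2 − 2 − 0 = 0. So H_2 ≅ 0.

H_0 = Z,  H_1 = Z,  H_2 = 0.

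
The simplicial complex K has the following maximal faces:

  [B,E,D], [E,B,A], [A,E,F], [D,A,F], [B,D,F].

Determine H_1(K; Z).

K has 5 vertices, 10 edges, 5 triangles.
rank ∂_1 = 4, rank ∂_2 = 5 ⇒ b_1 = 10 − 4 − 5 = 1; all invariant factors of ∂_2 are 1 so no torsion. So H_1 ≅ Z.

H_1 ≅ Z.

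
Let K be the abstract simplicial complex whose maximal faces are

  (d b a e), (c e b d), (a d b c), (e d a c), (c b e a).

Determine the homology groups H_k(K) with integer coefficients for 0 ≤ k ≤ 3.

Order the vertices as a < b < c < d < e. Listing each simplex with vertices in this order, K has dimension 3 with simplices:

  0-simplices (5): a, b, c, d, e
  1-simplices (10): ab, ac, ad, ae, bc, bd, be, cd, ce, de
  2-simplices (10): abc, abd, abe, acd, ace, ade, bcd, bce, bde, cde
  3-simplices (5): abcd, abce, abde, acde, bcde

so the chain groups are C_0 ≅ Z^5, C_1 ≅ Z^10, C_2 ≅ Z^10, C_3 ≅ Z^5.

∂_1: C_1 → C_0 sends each edge [p,q] (with p < q) to q − p. For instance
  ∂bc = c − b.
The resulting 5×10 matrix has rank 4, and its Smith normal form has invariant factors (1,1,1,1).

∂_2: C_2 → C_1 maps a triangle to the signed sum of its edges. For instance
  ∂bde = de − be + bd,
  ∂abc = bc − ac + ab.
The resulting 10×10 matrix has rank 6, and its Smith normal form has invariant factors (1,1,1,1,1,1).

Boundary ∂_3: C_3 → C_2 sends each 3-simplex σ to the alternating sum Σ_i (−1)^i (σ with its i-th vertex removed). For instance
  ∂acde = cde − ade + ace − acd,
  ∂abcd = bcd − acd + abd − abc.
The resulting 10×5 matrix has rank 4, and its Smith normal form has invariant factors (1,1,1,1).

Computing H_k = (kernel of ∂_k) / (image of ∂_{k+1}):

  H_0: rank C_0 − rank ∂_1 = 5 − 4 = 1, and the invariant factors of ∂_1 are all 1, so H_0 = Z.
  H_1: rank ker ∂_1 − rank ∂_2 = (10 − 4) − 6 = 0, and the invariant factors of ∂_2 are all 1, so H_1 = 0.
  H_2: rank ker ∂_2 − rank ∂_3 = (10 − 6) − 4 = 0, and the invariant factors of ∂_3 are all 1, so H_2 = 0.
  H_3: rank ker ∂_3 − rank ∂_4 = (5 − 4) − 0 = 1, and there is no ∂_4, so H_3 = Z.

(K is a triangulation of the 3-sphere S^3.)

H_0 ≅ Z,  H_1 = 0,  H_2 = 0,  H_3 ≅ Z.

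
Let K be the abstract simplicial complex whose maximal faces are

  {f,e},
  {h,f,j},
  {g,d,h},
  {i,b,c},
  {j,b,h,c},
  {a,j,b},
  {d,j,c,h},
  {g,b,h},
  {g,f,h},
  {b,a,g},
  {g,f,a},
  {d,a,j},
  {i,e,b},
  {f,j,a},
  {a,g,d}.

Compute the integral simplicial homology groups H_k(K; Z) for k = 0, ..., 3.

Order the vertices as a < b < c < d < e < f < g < h < i < j. Listing each simplex with vertices in this order, K has dimension 3 with simplices:

  0-simplices (10): a, b, c, d, e, f, g, h, i, j
  1-simplices (25): ab, ad, af, ag, aj, bc, be, bg, bh, bi, bj, cd, ch, ci, cj, dg, dh, dj, ef, ei, fg, fh, fj, gh, hj
  2-simplices (19): abg, abj, adg, adj, afg, afj, bch, bci, bcj, bei, bgh, bhj, cdh, cdj, chj, dgh, dhj, fgh, fhj
  3-simplices (2): bchj, cdhj

giving chain groups C_0 ≅ Z^10, C_1 ≅ Z^25, C_2 ≅ Z^19, C_3 ≅ Z^2.

Boundary ∂_1: C_1 → C_0 maps an edge to its endpoints' difference, ∂[p,q] = q − p. For instance
  ∂bi = i − b.
The 10×25 boundary matrix has rank 9 and Smith normal form diag(1,1,1,1,1,1,1,1,1).

∂_2: C_2 → C_1 maps a triangle to the signed sum of its edges. For instance
  ∂abj = bj − aj + ab,
  ∂bcj = cj − bj + bc.
The resulting 25×19 matrix has rank 15, and its Smith normal form has invariant factors (1,1,1,1,1,1,1,1,1,1,1,1,1,1,1).

The boundary map ∂_3: C_3 → C_2 sends each 3-simplex σ to the alternating sum Σ_i (−1)^i (σ with its i-th vertex removed). For instance
  ∂cdhj = dhj − chj + cdj − cdh,
  ∂bchj = chj − bhj + bcj − bch.
This gives a 19×2 integer matrix of rank 2; reducing to Smith normal form yields diagonal entries (1,1).

From H_k ≅ ker(∂_k) / im(∂_{k+1}) we obtain:

  H_0: rank C_0 − rank ∂_1 = 10 − 9 = 1, and the invariant factors of ∂_1 are all 1, so H_0 = Z.
  H_1: rank ker ∂_1 − rank ∂_2 = (25 − 9) − 15 = 1, and the invariant factors of ∂_2 are all 1, so H_1 = Z.
  H_2: rank ker ∂_2 − rank ∂_3 = (19 − 15) − 2 = 2, and the invariant factors of ∂_3 are all 1, so H_2 = Z^2.
  H_3: rank ker ∂_3 − rank ∂_4 = (2 − 2) − 0 = 0, and there is no ∂_4, so H_3 = 0.

H_0 = Z,  H_1 = Z,  H_2 = Z^2,  H_3 = 0.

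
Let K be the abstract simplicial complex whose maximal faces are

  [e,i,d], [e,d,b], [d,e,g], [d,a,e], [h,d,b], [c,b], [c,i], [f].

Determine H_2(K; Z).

Take the total order a < b < c < d < e < f < g < h < i on the vertex set. Then K (dimension 2) consists of the simplices:

  0-simplices (9): a, b, c, d, e, f, g, h, i
  1-simplices (13): ad, ae, bc, bd, be, bh, ci, de, dg, dh, di, eg, ei
  2-simplices (5): ade, bde, bdh, deg, dei

so the chain groups are C_0 ≅ Z^9, C_1 ≅ Z^13, C_2 ≅ Z^5.

∂_1: C_1 → C_0 maps an edge to its endpoints' difference, ∂[p,q] = q − p. For instance
  ∂de = e − d.
The resulting 9×13 matrix has rank 7, and its Smith normal form has invariant factors (1,1,1,1,1,1,1).

The boundary map ∂_2: C_2 → C_1 sends each 2-simplex [p,q,r] to [q,r] − [p,r] + [p,q]. For instance
  ∂ade = de − ae + ad,
  ∂dei = ei − di + de.
The 13×5 boundary matrix has rank 5 and Smith normal form diag(1,1,1,1,1).

Reading off H_k = ker ∂_k / im ∂_{k+1}:

  H_2: rank ker ∂_2 − rank ∂_3 = (5 − 5) − 0 = 0, and there is no ∂_3, so H_2 ≅ 0.

H_2 ≅ 0.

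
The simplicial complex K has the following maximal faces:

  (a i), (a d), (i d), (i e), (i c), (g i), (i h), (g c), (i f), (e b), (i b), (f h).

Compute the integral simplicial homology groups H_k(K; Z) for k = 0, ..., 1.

Order the vertices as a < b < c < d < e < f < g < h < i. Listing each simplex with vertices in this order, K has dimension 1 with simplices:

  0-simplices (9): a, b, c, d, e, f, g, h, i
  1-simplices (12): ad, ai, be, bi, cg, ci, di, ei, fh, fi, gi, hi

Hence C_0 ≅ Z^9, C_1 ≅ Z^12.

Boundary ∂_1: C_1 → C_0 sends each edge [p,q] (with p < q) to q − p. For instance
  ∂be = e − b.
As a 9×12 matrix over Z this has rank 8, with invariant factors (1,1,1,1,1,1,1,1).

Reading off H_k = ker ∂_k / im ∂_{k+1}:

  H_0: rank C_0 − rank ∂_1 = 9 − 8 = 1, and the invariant factors of ∂_1 are all 1, so H_0 ≅ Z.
  H_1: rank ker ∂_1 − rank ∂_2 = (12 − 8) − 0 = 4, and there is no ∂_2, so H_1 ≅ Z^4.

H_0 = Z,  H_1 = Z^4.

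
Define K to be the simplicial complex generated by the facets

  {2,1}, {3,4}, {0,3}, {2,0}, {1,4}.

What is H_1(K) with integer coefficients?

H_1 ≅ Z.

We work with the vertex ordering 0 < 1 < 2 < 3 < 4. The simplices of K, each written with vertices in increasing order, are:

  0-simplices (5): [0], [1], [2], [3], [4]
  1-simplices (5): [0,2], [0,3], [1,2], [1,4], [3,4]

so the chain groups are C_0 ≅ Z^5, C_1 ≅ Z^5.

The boundary map ∂_1: C_1 → C_0 is given by ∂[p,q] = [q] − [p]. For instance
  ∂[1,4] = [4] − [1].
The resulting 5×5 matrix has rank 4, and its Smith normal form has invariant factors (1,1,1,1).

Computing H_k = (kernel of ∂_k) / (image of ∂_{k+1}):

  H_1: rank ker ∂_1 − rank ∂_2 = (5 − 4) − 0 = 1, and there is no ∂_2, so H_1 ≅ Z.

(K is a triangulation of the circle S^1.)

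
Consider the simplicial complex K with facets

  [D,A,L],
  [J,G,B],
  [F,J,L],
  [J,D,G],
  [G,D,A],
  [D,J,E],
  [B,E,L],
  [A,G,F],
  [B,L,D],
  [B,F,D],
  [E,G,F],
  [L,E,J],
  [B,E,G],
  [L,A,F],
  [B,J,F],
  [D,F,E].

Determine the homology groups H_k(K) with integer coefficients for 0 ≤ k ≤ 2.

H_0 = Z,  H_1 = Z^2,  H_2 = Z.

Take the total order A < B < D < E < F < G < J < L on the vertex set. Then K (dimension 2) consists of the simplices:

  0-simplices (8): A, B, D, E, F, G, J, L
  1-simplices (24): AD, AF, AG, AL, BD, BE, BF, BG, BJ, BL, DE, DF, DG, DJ, DL, EF, EG, EJ, EL, FG, FJ, FL, GJ, JL
  2-simplices (16): ADG, ADL, AFG, AFL, BDF, BDL, BEG, BEL, BFJ, BGJ, DEF, DEJ, DGJ, EFG, EJL, FJL

so the chain groups are C_0 ≅ Z^8, C_1 ≅ Z^24, C_2 ≅ Z^16.

∂_1: C_1 → C_0 is given by ∂[p,q] = [q] − [p].
The 8×24 boundary matrix has rank 7 and Smith normal form diag(1,1,1,1,1,1,1).

The boundary map ∂_2: C_2 → C_1 sends each 2-simplex [p,q,r] to [q,r] − [p,r] + [p,q]. For instance
  ∂DEJ = EJ − DJ + DE,
  ∂BEG = EG − BG + BE.
This gives a 24×16 integer matrix of rank 15; reducing to Smith normal form yields diagonal entries (1,1,1,1,1,1,1,1,1,1,1,1,1,1,1).

Computing H_k = (kernel of ∂_k) / (image of ∂_{k+1}):

  H_0: rank C_0 − rank ∂_1 = 8 − 7 = 1, and the invariant factors of ∂_1 are all 1, so H_0 ≅ Z.
  H_1: rank ker ∂_1 − rank ∂_2 = (24 − 7) − 15 = 2, and the invariant factors of ∂_2 are all 1, so H_1 ≅ Z^2.
  H_2: rank ker ∂_2 − rank ∂_3 = (16 − 15) − 0 = 1, and there is no ∂_3, so H_2 ≅ Z.

As a check, the Euler characteristic is 8 − 24 + 16 = 0, which agrees with 1 − 2 + 1 = 0.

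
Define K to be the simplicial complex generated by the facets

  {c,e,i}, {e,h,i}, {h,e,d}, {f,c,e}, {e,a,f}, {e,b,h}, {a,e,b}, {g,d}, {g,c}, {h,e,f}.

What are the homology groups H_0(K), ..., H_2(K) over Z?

Order the vertices as a < b < c < d < e < f < g < h < i. Listing each simplex with vertices in this order, K has dimension 2 with simplices:

  0-simplices (9): a, b, c, d, e, f, g, h, i
  1-simplices (17): ab, ae, af, be, bh, ce, cf, cg, ci, de, dg, dh, ef, eh, ei, fh, hi
  2-simplices (8): abe, aef, beh, cef, cei, deh, efh, ehi

so the chain groups are C_0 ≅ Z^9, C_1 ≅ Z^17, C_2 ≅ Z^8.

Boundary ∂_1: C_1 → C_0 sends each edge [p,q] (with p < q) to q − p.
The 9×17 boundary matrix has rank 8 and Smith normal form diag(1,1,1,1,1,1,1,1).

Boundary ∂_2: C_2 → C_1 sends each 2-simplex [p,q,r] to [q,r] − [p,r] + [p,q]. For instance
  ∂efh = fh − eh + ef,
  ∂aef = ef − af + ae.
This gives a 17×8 integer matrix of rank 8; reducing to Smith normal form yields diagonal entries (1,1,1,1,1,1,1,1).

Computing H_k = (kernel of ∂_k) / (image of ∂_{k+1}):

  H_0: rank C_0 − rank ∂_1 = 9 − 8 = 1, and the invariant factors of ∂_1 are all 1, so H_0 = Z.
  H_1: rank ker ∂_1 − rank ∂_2 = (17 − 8) − 8 = 1, and the invariant factors of ∂_2 are all 1, so H_1 = Z.
  H_2: rank ker ∂_2 − rank ∂_3 = (8 − 8) − 0 = 0, and there is no ∂_3, so H_2 = 0.

H_0 ≅ Z,  H_1 ≅ Z,  H_2 = 0.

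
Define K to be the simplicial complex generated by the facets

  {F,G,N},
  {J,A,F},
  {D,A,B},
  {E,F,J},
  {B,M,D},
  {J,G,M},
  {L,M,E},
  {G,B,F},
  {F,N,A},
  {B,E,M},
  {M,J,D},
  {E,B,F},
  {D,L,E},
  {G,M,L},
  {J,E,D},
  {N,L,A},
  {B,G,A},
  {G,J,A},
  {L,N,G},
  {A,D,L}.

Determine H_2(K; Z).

H_2 ≅ 0.

Fix the vertex order A < B < D < E < F < G < J < L < M < N and write every simplex with vertices in increasing order. Then dim K = 2 and the simplices of K are:

  0-simplices (10): A, B, D, E, F, G, J, L, M, N
  1-simplices (30): AB, AD, AF, AG, AJ, AL, AN, BD, BE, BF, BG, BM, DE, DJ, DL, DM, EF, EJ, EL, EM, FG, FJ, FN, GJ, GL, GM, GN, JM, LM, LN
  2-simplices (20): ABD, ABG, ADL, AFJ, AFN, AGJ, ALN, BDM, BEF, BEM, BFG, DEJ, DEL, DJM, EFJ, ELM, FGN, GJM, GLM, GLN

so the chain groups are C_0 ≅ Z^10, C_1 ≅ Z^30, C_2 ≅ Z^20.

Boundary ∂_1: C_1 → C_0 sends each edge [p,q] (with p < q) to q − p. For instance
  ∂AD = D − A.
The resulting 10×30 matrix has rank 9, and its Smith normal form has invariant factors (1,1,1,1,1,1,1,1,1).

The boundary map ∂_2: C_2 → C_1 sends each 2-simplex [p,q,r] to [q,r] − [p,r] + [p,q]. For instance
  ∂BEF = EF − BF + BE,
  ∂GLM = LM − GM + GL.
The 30×20 boundary matrix has rank 20 and Smith normal form diag(1,1,1,1,1,1,1,1,1,1,1,1,1,1,1,1,1,1,1,2).

Computing H_k = (kernel of ∂_k) / (image of ∂_{k+1}):

  H_2: rank ker ∂_2 − rank ∂_3 = (20 − 20) − 0 = 0, and there is no ∂_3, so H_2 = 0.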